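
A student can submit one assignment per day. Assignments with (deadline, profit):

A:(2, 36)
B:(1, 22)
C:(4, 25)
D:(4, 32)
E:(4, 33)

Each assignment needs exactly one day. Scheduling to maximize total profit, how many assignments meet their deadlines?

Sort by profit descending; place each in the latest free slot ≤ its deadline.
Profit order: A=36 E=33 D=32 C=25 B=22
Assign: A→slot 2, E→slot 4, D→slot 3, C→slot 1, B skipped.
Slots: [1:C] [2:A] [3:D] [4:E]
4 of 5 scheduled.

4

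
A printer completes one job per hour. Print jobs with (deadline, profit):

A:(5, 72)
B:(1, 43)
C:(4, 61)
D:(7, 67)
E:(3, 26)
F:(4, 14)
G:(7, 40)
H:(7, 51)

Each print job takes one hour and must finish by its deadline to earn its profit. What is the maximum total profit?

Sort by profit descending; place each in the latest free slot ≤ its deadline.
Profit order: A=72 D=67 C=61 H=51 B=43 G=40 E=26 F=14
Assign: A→slot 5, D→slot 7, C→slot 4, H→slot 6, B→slot 1, G→slot 3, E→slot 2, F skipped.
Slots: [1:B] [2:E] [3:G] [4:C] [5:A] [6:H] [7:D]
Profit = 43 + 26 + 40 + 61 + 72 + 51 + 67 = 360

360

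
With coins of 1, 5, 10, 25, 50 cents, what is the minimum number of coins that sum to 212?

Greedy: take as many of the largest coin as possible, then repeat with the remainder.
212 = 4×50 + 1×10 + 2×1
Total coins = 4 + 1 + 2 = 7

7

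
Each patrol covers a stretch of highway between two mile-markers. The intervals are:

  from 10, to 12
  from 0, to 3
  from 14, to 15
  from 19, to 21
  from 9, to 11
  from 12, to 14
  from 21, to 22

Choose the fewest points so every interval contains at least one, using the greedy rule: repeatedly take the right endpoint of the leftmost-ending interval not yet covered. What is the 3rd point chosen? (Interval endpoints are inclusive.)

Sorted: [0,3] [9,11] [10,12] [12,14] [14,15] [19,21] [21,22]
{[0,3]} hit by 3; {[9,11],[10,12]} hit by 11; {[12,14],[14,15]} hit by 14; {[19,21],[21,22]} hit by 21.
Points: 3, 11, 14, 21 (4 total).

14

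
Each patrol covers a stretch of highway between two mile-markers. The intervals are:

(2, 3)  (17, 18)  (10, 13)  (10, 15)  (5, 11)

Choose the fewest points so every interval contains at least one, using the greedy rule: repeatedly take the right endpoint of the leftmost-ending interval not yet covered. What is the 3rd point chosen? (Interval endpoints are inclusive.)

18

Sort by right endpoint; whenever an interval is uncovered, place a point at its right end.
By right end: [2,3]  [5,11]  [10,13]  [10,15]  [17,18]
[2,3] uncovered → point at 3; [5,11] uncovered → point at 11; [17,18] uncovered → point at 18.
Points: 3, 11, 18 (3 total).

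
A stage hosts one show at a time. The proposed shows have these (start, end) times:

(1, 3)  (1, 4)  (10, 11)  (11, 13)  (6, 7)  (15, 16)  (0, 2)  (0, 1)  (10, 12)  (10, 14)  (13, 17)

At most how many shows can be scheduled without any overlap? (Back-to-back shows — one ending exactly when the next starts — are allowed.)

6

Sort by end time and greedily take each interval whose start is ≥ the last chosen end.
By end time: (0,1), (0,2), (1,3), (1,4), (6,7), (10,11), (10,12), (11,13), (10,14), (15,16), (13,17).
Pick (0,1); next start ≥ 1 → (1,3); next start ≥ 3 → (6,7); next start ≥ 7 → (10,11); next start ≥ 11 → (11,13); next start ≥ 13 → (15,16).
Selected 6 shows.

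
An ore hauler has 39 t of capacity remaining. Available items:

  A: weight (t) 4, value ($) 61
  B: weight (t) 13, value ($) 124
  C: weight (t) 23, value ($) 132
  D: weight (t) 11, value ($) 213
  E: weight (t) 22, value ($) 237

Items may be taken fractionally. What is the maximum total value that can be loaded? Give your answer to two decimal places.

Order: D (213/11=19.36) > A (61/4=15.25) > E (237/22=10.77) > B (124/13=9.54) > C (132/23=5.74)
Fill: take D (11 @ 213) → take A (4 @ 61) → take E (22 @ 237) → take 2/13 of B → 19.08; 39/39 used.
Total value = 530.08

530.08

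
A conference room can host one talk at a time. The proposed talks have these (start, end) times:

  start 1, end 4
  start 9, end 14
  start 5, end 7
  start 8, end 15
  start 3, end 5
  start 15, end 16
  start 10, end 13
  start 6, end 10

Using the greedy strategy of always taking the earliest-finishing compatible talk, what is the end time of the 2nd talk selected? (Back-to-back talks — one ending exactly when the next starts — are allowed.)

7

Sorted by end: (1,4)  (3,5)  (5,7)  (6,10)  (10,13)  (9,14)  (8,15)  (15,16)
take (1,4); skip (3,5); take (5,7); skip (6,10); take (10,13); take (15,16).
Selected: (1,4) (5,7) (10,13) (15,16)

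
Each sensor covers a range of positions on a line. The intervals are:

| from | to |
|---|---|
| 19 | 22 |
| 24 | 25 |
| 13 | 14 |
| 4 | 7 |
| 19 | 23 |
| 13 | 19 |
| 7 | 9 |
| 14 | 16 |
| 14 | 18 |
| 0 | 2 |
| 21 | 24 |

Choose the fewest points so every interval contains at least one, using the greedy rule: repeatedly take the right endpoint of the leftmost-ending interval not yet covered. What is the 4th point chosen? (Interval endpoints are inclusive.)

Process intervals by earliest right end; each time one isn't hit yet, stab at its right endpoint.
By right end: [0,2]  [4,7]  [7,9]  [13,14]  [14,16]  [14,18]  [13,19]  [19,22]  [19,23]  [21,24]  [24,25]
[0,2] uncovered → point at 2; [4,7] uncovered → point at 7; [13,14] uncovered → point at 14; [19,22] uncovered → point at 22; [24,25] uncovered → point at 25.
Points: 2, 7, 14, 22, 25 (5 total).

22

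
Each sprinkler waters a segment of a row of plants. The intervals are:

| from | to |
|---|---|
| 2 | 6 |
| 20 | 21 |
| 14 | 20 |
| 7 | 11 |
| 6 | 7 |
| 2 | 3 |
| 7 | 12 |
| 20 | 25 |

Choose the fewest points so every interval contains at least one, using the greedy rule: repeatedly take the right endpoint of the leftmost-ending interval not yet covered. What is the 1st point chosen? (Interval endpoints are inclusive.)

3

Process intervals by earliest right end; each time one isn't hit yet, stab at its right endpoint.
Sorted: [2,3] [2,6] [6,7] [7,11] [7,12] [14,20] [20,21] [20,25]
{[2,3],[2,6]} hit by 3; {[6,7],[7,11],[7,12]} hit by 7; {[14,20],[20,21],[20,25]} hit by 20.
Points: 3, 7, 20 (3 total).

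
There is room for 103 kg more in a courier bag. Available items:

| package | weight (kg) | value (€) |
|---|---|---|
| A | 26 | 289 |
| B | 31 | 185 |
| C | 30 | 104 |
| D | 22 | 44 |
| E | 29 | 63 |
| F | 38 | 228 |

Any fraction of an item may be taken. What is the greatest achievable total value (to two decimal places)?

Order: A (289/26=11.12) > F (228/38=6.00) > B (185/31=5.97) > C (104/30=3.47) > E (63/29=2.17) > D (44/22=2.00)
Fill: take A (26 @ 289) → take F (38 @ 228) → take B (31 @ 185) → take 8/30 of C → 27.73; 103/103 used.
Total value = 729.73

729.73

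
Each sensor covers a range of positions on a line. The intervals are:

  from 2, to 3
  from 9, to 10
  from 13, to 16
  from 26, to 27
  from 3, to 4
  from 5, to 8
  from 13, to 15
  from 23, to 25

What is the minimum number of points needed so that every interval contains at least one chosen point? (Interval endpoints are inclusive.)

6

Process intervals by earliest right end; each time one isn't hit yet, stab at its right endpoint.
Sorted: [2,3] [3,4] [5,8] [9,10] [13,15] [13,16] [23,25] [26,27]
{[2,3],[3,4]} hit by 3; {[5,8]} hit by 8; {[9,10]} hit by 10; {[13,15],[13,16]} hit by 15; {[23,25]} hit by 25; {[26,27]} hit by 27.
Points: 3, 8, 10, 15, 25, 27 (6 total).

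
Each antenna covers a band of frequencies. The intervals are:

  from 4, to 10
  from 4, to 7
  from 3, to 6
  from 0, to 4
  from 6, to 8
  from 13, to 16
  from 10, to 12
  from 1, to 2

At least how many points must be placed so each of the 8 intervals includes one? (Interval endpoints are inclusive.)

Sorted: [1,2] [0,4] [3,6] [4,7] [6,8] [4,10] [10,12] [13,16]
{[1,2],[0,4]} hit by 2; {[3,6],[4,7],[6,8],[4,10]} hit by 6; {[10,12]} hit by 12; {[13,16]} hit by 16.
Points: 2, 6, 12, 16 (4 total).

4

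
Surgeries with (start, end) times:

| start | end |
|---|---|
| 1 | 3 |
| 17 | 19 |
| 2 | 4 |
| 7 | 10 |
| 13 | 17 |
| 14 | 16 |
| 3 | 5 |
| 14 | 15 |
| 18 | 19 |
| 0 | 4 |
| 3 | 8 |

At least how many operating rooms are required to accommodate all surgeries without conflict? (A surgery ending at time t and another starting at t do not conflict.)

The answer is the maximum number of intervals overlapping at any instant.
starts: [0, 1, 2, 3, 3, 7, 13, 14, 14, 17, 18]
ends:   [3, 4, 4, 5, 8, 10, 15, 16, 17, 19, 19]
s0→1 s1→2 s2→3 e3→2 s3→3 s3→4  — peak 4.

4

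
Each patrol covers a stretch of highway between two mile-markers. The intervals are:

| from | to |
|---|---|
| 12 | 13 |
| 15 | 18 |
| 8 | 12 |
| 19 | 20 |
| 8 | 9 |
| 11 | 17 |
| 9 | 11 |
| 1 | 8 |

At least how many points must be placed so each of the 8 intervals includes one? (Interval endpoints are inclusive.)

Sort by right endpoint; whenever an interval is uncovered, place a point at its right end.
By right end: [1,8]  [8,9]  [9,11]  [8,12]  [12,13]  [11,17]  [15,18]  [19,20]
[1,8] uncovered → point at 8; [9,11] uncovered → point at 11; [12,13] uncovered → point at 13; [15,18] uncovered → point at 18; [19,20] uncovered → point at 20.
Points: 8, 11, 13, 18, 20 (5 total).

5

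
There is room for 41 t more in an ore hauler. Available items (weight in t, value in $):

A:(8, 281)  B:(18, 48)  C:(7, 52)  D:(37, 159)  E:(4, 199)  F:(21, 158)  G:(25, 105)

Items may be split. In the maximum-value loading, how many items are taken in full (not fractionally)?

Sort by value per unit weight and fill in that order.
Ratios (sorted): E 49.75, A 35.12, F 7.52, C 7.43, D 4.30, G 4.20, B 2.67
take E (4 @ 199); take A (8 @ 281); take F (21 @ 158); take C (7 @ 52); take 1/37 of D → 4.30. Capacity used 41/41.
4 item(s) taken whole; one partial (take 1/37 of D).

4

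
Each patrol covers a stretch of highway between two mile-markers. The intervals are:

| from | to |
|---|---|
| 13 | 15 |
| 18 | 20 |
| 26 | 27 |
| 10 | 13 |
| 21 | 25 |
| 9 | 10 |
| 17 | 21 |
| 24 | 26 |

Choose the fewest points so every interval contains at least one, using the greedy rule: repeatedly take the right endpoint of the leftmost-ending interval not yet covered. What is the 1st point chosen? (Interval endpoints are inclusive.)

Sorted: [9,10] [10,13] [13,15] [18,20] [17,21] [21,25] [24,26] [26,27]
{[9,10],[10,13]} hit by 10; {[13,15]} hit by 15; {[18,20],[17,21]} hit by 20; {[21,25],[24,26]} hit by 25; {[26,27]} hit by 27.
Points: 10, 15, 20, 25, 27 (5 total).

10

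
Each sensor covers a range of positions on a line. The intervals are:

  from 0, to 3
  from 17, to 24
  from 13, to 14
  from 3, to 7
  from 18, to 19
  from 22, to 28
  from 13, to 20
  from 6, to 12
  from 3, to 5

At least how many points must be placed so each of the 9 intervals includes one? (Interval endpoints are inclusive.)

5

Sorted: [0,3] [3,5] [3,7] [6,12] [13,14] [18,19] [13,20] [17,24] [22,28]
{[0,3],[3,5],[3,7]} hit by 3; {[6,12]} hit by 12; {[13,14]} hit by 14; {[18,19],[13,20],[17,24]} hit by 19; {[22,28]} hit by 28.
Points: 3, 12, 14, 19, 28 (5 total).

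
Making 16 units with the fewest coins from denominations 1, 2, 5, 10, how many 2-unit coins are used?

0

Greedy: take as many of the largest coin as possible, then repeat with the remainder.
16 = 1×10 + 1×5 + 1×1
Count of 2: 0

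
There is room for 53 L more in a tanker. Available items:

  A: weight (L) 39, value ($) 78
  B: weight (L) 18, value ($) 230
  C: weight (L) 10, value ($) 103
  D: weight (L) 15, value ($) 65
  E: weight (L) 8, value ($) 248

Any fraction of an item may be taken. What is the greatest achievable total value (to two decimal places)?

Sort by value per unit weight and fill in that order.
Order: E (248/8=31.00) > B (230/18=12.78) > C (103/10=10.30) > D (65/15=4.33) > A (78/39=2.00)
Fill: take E (8 @ 248) → take B (18 @ 230) → take C (10 @ 103) → take D (15 @ 65) → take 2/39 of A → 4.00; 53/53 used.
Total value = 650.00

650.00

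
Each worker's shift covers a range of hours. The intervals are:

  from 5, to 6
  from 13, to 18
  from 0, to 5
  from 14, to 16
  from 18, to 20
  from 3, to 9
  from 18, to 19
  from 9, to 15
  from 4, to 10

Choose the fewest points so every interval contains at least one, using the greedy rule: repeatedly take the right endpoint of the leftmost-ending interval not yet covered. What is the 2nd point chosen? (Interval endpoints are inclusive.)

15

Sort by right endpoint; whenever an interval is uncovered, place a point at its right end.
By right end: [0,5]  [5,6]  [3,9]  [4,10]  [9,15]  [14,16]  [13,18]  [18,19]  [18,20]
[0,5] uncovered → point at 5; [9,15] uncovered → point at 15; [18,19] uncovered → point at 19.
Points: 5, 15, 19 (3 total).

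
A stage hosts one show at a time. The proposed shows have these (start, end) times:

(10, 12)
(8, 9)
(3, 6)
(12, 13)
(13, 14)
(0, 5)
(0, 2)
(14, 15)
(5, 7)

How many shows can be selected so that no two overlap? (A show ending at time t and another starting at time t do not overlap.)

Sort by end time and greedily take each interval whose start is ≥ the last chosen end.
By end time: (0,2), (0,5), (3,6), (5,7), (8,9), (10,12), (12,13), (13,14), (14,15).
Pick (0,2); next start ≥ 2 → (3,6); next start ≥ 6 → (8,9); next start ≥ 9 → (10,12); next start ≥ 12 → (12,13); next start ≥ 13 → (13,14); next start ≥ 14 → (14,15).
Selected 7 shows.

7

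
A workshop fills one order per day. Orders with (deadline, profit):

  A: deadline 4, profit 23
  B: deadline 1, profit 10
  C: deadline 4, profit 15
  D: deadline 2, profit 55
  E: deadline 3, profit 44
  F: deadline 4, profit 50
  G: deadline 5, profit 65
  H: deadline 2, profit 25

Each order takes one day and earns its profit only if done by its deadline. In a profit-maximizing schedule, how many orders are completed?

5

Take jobs in profit order; each goes to the latest open slot no later than its deadline.
Profit order: G=65 D=55 F=50 E=44 H=25 A=23 C=15 B=10
Assign: G→slot 5, D→slot 2, F→slot 4, E→slot 3, H→slot 1, A skipped, C skipped, B skipped.
Slots: [1:H] [2:D] [3:E] [4:F] [5:G]
5 of 8 scheduled.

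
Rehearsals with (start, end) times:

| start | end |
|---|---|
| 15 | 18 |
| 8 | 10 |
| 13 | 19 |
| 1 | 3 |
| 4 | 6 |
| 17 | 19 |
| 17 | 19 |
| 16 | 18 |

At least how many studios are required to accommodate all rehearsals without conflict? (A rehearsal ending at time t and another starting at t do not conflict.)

5

Count concurrent intervals with a sweep; the peak is the room count.
Events (time:±→running): 1:+→1 3:-→0 4:+→1 6:-→0 8:+→1 10:-→0 13:+→1 15:+→2 16:+→3 17:+→4 17:+→5 … peak 5.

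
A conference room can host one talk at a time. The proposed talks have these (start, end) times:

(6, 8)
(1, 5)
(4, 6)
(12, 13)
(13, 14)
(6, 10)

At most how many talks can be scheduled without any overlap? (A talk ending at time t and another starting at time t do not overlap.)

4

Sort by end time and greedily take each interval whose start is ≥ the last chosen end.
Sorted by end: (1,5)  (4,6)  (6,8)  (6,10)  (12,13)  (13,14)
take (1,5); take (6,8); skip (6,10); take (12,13); take (13,14).
Selected 4 talks.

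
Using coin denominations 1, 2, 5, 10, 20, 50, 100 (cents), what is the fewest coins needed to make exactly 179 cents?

179 = 1×100 + 1×50 + 1×20 + 1×5 + 2×2
Total coins = 1 + 1 + 1 + 1 + 2 = 6

6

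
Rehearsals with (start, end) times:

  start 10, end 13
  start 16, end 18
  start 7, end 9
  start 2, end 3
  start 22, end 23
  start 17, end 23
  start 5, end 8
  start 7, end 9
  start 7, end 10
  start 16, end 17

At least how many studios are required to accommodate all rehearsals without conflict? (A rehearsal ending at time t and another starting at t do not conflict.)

The answer is the maximum number of intervals overlapping at any instant.
Events (time:±→running): 2:+→1 3:-→0 5:+→1 7:+→2 7:+→3 7:+→4 … peak 4.

4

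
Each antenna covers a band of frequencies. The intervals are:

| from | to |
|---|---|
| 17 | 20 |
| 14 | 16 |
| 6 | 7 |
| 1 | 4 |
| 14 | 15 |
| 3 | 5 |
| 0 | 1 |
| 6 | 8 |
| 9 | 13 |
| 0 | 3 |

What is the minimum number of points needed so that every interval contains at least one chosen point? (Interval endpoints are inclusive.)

By right end: [0,1]  [0,3]  [1,4]  [3,5]  [6,7]  [6,8]  [9,13]  [14,15]  [14,16]  [17,20]
[0,1] uncovered → point at 1; [3,5] uncovered → point at 5; [6,7] uncovered → point at 7; [9,13] uncovered → point at 13; [14,15] uncovered → point at 15; [17,20] uncovered → point at 20.
Points: 1, 5, 7, 13, 15, 20 (6 total).

6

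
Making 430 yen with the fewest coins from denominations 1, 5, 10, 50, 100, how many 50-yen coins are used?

0

430 − 4×100→30 − 3×10→0
Count of 50: 0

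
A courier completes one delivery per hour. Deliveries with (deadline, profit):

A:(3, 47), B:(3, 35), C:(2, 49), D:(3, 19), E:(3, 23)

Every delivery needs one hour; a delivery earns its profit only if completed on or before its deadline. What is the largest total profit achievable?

Profit order: C=49 A=47 B=35 E=23 D=19
Assign: C→slot 2, A→slot 3, B→slot 1, E skipped, D skipped.
Slots: [1:B] [2:C] [3:A]
Profit = 35 + 49 + 47 = 131

131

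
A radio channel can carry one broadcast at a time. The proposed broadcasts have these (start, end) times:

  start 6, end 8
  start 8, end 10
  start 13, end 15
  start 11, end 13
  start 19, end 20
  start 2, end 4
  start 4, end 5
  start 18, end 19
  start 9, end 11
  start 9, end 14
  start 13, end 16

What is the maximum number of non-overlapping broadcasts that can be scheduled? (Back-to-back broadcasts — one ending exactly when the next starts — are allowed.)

8

Sort by end time and greedily take each interval whose start is ≥ the last chosen end.
By end time: (2,4), (4,5), (6,8), (8,10), (9,11), (11,13), (9,14), (13,15), (13,16), (18,19), (19,20).
Pick (2,4); next start ≥ 4 → (4,5); next start ≥ 5 → (6,8); next start ≥ 8 → (8,10); next start ≥ 10 → (11,13); next start ≥ 13 → (13,15); next start ≥ 15 → (18,19); next start ≥ 19 → (19,20).
Selected 8 broadcasts.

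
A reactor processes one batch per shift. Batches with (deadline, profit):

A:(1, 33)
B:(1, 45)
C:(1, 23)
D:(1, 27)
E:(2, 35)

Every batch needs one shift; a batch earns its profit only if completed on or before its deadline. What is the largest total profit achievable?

80

By profit: B(d1,45), E(d2,35), A(d1,33), D(d1,27), C(d1,23)
B→slot 1; E→slot 2; A skipped; D skipped; C skipped.
Profit = 45 + 35 = 80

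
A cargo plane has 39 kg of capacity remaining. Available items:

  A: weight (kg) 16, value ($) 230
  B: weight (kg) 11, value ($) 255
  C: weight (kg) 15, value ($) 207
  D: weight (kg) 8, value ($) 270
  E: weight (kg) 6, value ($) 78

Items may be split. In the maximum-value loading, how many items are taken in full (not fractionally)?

Sort by value per unit weight and fill in that order.
Order: D (270/8=33.75) > B (255/11=23.18) > A (230/16=14.38) > C (207/15=13.80) > E (78/6=13.00)
Fill: take D (8 @ 270) → take B (11 @ 255) → take A (16 @ 230) → take 4/15 of C → 55.20; 39/39 used.
3 item(s) taken whole; one partial (take 4/15 of C).

3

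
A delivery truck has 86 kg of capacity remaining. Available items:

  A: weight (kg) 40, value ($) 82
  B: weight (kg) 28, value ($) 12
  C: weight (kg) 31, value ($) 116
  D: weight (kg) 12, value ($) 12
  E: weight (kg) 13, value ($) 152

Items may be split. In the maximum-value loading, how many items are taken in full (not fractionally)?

Greedy by value/weight ratio, highest first.
Ratios (sorted): E 11.69, C 3.74, A 2.05, D 1.00, B 0.43
take E (13 @ 152); take C (31 @ 116); take A (40 @ 82); take 2/12 of D → 2.00. Capacity used 86/86.
3 item(s) taken whole; one partial (take 2/12 of D).

3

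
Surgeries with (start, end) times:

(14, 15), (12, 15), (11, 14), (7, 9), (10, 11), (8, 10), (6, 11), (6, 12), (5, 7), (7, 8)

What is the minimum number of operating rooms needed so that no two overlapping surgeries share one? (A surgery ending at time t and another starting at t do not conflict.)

4

Events (time:±→running): 5:+→1 6:+→2 6:+→3 7:-→2 7:+→3 7:+→4 … peak 4.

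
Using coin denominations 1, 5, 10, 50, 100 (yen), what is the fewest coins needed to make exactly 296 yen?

296 − 2×100→96 − 1×50→46 − 4×10→6 − 1×5→1 − 1×1→0
Total coins = 2 + 1 + 4 + 1 + 1 = 9

9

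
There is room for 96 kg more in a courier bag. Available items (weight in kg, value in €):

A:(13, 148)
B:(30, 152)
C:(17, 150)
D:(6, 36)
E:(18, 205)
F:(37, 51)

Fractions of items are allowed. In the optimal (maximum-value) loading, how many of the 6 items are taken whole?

5

Greedy by value/weight ratio, highest first.
Order: E (205/18=11.39) > A (148/13=11.38) > C (150/17=8.82) > D (36/6=6.00) > B (152/30=5.07) > F (51/37=1.38)
Fill: take E (18 @ 205) → take A (13 @ 148) → take C (17 @ 150) → take D (6 @ 36) → take B (30 @ 152) → take 12/37 of F → 16.54; 96/96 used.
5 item(s) taken whole; one partial (take 12/37 of F).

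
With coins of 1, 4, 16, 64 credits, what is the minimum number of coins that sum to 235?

235 = 3×64 + 2×16 + 2×4 + 3×1
Total coins = 3 + 2 + 2 + 3 = 10

10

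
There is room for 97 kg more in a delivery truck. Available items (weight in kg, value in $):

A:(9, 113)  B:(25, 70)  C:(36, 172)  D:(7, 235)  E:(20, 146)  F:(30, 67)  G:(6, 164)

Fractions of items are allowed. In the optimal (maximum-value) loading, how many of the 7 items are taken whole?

Greedy by value/weight ratio, highest first.
Ratios (sorted): D 33.57, G 27.33, A 12.56, E 7.30, C 4.78, B 2.80, F 2.23
take D (7 @ 235); take G (6 @ 164); take A (9 @ 113); take E (20 @ 146); take C (36 @ 172); take 19/25 of B → 53.20. Capacity used 97/97.
5 item(s) taken whole; one partial (take 19/25 of B).

5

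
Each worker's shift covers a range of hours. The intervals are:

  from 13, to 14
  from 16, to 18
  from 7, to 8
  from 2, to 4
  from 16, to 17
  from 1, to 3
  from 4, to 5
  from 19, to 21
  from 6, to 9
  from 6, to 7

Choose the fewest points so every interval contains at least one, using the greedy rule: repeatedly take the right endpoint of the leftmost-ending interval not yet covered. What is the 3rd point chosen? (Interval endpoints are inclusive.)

Sorted: [1,3] [2,4] [4,5] [6,7] [7,8] [6,9] [13,14] [16,17] [16,18] [19,21]
{[1,3],[2,4]} hit by 3; {[4,5]} hit by 5; {[6,7],[7,8],[6,9]} hit by 7; {[13,14]} hit by 14; {[16,17],[16,18]} hit by 17; {[19,21]} hit by 21.
Points: 3, 5, 7, 14, 17, 21 (6 total).

7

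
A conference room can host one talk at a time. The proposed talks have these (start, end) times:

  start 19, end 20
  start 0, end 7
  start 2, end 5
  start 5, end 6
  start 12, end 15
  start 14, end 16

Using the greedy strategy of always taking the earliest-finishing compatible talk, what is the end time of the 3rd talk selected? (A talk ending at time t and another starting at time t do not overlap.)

Greedy by earliest finish: after sorting by end time, pick each interval compatible with the last pick.
Sorted by end: (2,5)  (5,6)  (0,7)  (12,15)  (14,16)  (19,20)
take (2,5); take (5,6); take (12,15); skip (14,16); take (19,20).
Selected: (2,5) (5,6) (12,15) (19,20)

15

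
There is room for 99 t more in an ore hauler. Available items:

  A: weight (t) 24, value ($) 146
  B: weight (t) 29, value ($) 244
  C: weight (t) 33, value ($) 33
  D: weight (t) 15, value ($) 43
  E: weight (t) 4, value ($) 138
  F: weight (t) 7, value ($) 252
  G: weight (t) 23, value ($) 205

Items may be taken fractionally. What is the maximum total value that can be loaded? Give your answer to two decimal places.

Sort by value per unit weight and fill in that order.
Order: F (252/7=36.00) > E (138/4=34.50) > G (205/23=8.91) > B (244/29=8.41) > A (146/24=6.08) > D (43/15=2.87) > C (33/33=1.00)
Fill: take F (7 @ 252) → take E (4 @ 138) → take G (23 @ 205) → take B (29 @ 244) → take A (24 @ 146) → take 12/15 of D → 34.40; 99/99 used.
Total value = 1019.40

1019.40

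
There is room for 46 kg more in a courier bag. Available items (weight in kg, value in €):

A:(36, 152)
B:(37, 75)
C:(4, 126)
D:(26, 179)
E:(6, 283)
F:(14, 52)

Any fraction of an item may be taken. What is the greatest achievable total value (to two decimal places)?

630.22

Sort by value per unit weight and fill in that order.
Ratios (sorted): E 47.17, C 31.50, D 6.88, A 4.22, F 3.71, B 2.03
take E (6 @ 283); take C (4 @ 126); take D (26 @ 179); take 10/36 of A → 42.22. Capacity used 46/46.
Total value = 630.22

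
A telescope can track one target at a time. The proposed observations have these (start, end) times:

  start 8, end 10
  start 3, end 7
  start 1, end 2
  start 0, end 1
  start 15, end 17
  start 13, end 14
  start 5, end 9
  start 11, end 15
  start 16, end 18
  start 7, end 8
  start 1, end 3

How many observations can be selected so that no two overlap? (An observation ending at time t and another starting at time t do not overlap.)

7

By end time: (0,1), (1,2), (1,3), (3,7), (7,8), (5,9), (8,10), (13,14), (11,15), (15,17), (16,18).
Pick (0,1); next start ≥ 1 → (1,2); next start ≥ 2 → (3,7); next start ≥ 7 → (7,8); next start ≥ 8 → (8,10); next start ≥ 10 → (13,14); next start ≥ 14 → (15,17).
Selected 7 observations.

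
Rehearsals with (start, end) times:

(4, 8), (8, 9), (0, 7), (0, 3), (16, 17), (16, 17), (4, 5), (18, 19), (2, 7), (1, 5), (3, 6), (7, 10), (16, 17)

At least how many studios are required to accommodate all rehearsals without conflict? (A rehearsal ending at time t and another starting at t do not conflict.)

Events (time:±→running): 0:+→1 0:+→2 1:+→3 2:+→4 3:-→3 3:+→4 4:+→5 4:+→6 … peak 6.

6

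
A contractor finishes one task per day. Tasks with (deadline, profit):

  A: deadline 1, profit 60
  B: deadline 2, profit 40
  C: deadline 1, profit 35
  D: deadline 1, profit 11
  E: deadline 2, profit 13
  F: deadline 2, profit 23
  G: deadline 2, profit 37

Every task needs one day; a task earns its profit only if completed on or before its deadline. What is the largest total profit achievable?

Sort by profit descending; place each in the latest free slot ≤ its deadline.
By profit: A(d1,60), B(d2,40), G(d2,37), C(d1,35), F(d2,23), E(d2,13), D(d1,11)
A→slot 1; B→slot 2; G skipped; C skipped; F skipped; E skipped; D skipped.
Profit = 60 + 40 = 100

100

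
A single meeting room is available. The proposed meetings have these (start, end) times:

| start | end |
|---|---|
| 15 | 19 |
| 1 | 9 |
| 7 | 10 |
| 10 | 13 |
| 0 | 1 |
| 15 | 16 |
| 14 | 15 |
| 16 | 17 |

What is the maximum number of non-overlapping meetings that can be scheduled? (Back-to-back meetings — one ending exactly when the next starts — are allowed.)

6

Order by finish time; keep every interval that doesn't clash with the previous kept one.
Sorted by end: (0,1)  (1,9)  (7,10)  (10,13)  (14,15)  (15,16)  (16,17)  (15,19)
take (0,1); take (1,9); take (10,13); take (14,15); take (15,16); take (16,17); skip (15,19).
Selected 6 meetings.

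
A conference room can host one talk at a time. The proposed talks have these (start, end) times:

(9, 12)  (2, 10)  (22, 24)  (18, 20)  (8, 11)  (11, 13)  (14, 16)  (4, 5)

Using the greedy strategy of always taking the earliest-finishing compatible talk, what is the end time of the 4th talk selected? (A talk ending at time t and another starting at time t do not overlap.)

By end time: (4,5), (2,10), (8,11), (9,12), (11,13), (14,16), (18,20), (22,24).
Pick (4,5); next start ≥ 5 → (8,11); next start ≥ 11 → (11,13); next start ≥ 13 → (14,16); next start ≥ 16 → (18,20); next start ≥ 20 → (22,24).
Selected: (4,5) (8,11) (11,13) (14,16) (18,20) (22,24)

16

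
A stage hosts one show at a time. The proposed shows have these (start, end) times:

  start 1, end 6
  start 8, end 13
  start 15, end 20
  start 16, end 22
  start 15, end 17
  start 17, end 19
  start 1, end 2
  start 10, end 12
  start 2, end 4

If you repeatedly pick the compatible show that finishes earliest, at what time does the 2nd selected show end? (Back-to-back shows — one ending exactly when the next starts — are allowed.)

Sort by end time and greedily take each interval whose start is ≥ the last chosen end.
Sorted by end: (1,2)  (2,4)  (1,6)  (10,12)  (8,13)  (15,17)  (17,19)  (15,20)  (16,22)
take (1,2); take (2,4); take (10,12); take (15,17); take (17,19).
Selected: (1,2) (2,4) (10,12) (15,17) (17,19)

4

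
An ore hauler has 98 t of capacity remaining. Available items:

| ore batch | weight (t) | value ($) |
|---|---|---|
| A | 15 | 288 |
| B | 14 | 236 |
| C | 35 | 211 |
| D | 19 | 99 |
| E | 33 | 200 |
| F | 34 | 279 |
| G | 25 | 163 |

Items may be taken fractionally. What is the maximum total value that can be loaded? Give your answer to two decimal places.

Order: A (288/15=19.20) > B (236/14=16.86) > F (279/34=8.21) > G (163/25=6.52) > E (200/33=6.06) > C (211/35=6.03) > D (99/19=5.21)
Fill: take A (15 @ 288) → take B (14 @ 236) → take F (34 @ 279) → take G (25 @ 163) → take 10/33 of E → 60.61; 98/98 used.
Total value = 1026.61

1026.61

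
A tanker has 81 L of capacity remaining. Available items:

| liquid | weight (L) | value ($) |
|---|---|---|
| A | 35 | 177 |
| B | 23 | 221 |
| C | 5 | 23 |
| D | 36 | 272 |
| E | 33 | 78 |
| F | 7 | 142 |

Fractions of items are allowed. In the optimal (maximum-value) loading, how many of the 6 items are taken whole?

3

Ratios (sorted): F 20.29, B 9.61, D 7.56, A 5.06, C 4.60, E 2.36
take F (7 @ 142); take B (23 @ 221); take D (36 @ 272); take 15/35 of A → 75.86. Capacity used 81/81.
3 item(s) taken whole; one partial (take 15/35 of A).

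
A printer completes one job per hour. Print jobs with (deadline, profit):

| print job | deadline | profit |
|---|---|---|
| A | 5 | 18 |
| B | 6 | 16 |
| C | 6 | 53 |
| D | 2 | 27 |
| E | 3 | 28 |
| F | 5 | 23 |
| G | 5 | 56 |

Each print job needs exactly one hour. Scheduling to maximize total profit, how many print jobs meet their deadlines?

6

Profit order: G=56 C=53 E=28 D=27 F=23 A=18 B=16
Assign: G→slot 5, C→slot 6, E→slot 3, D→slot 2, F→slot 4, A→slot 1, B skipped.
Slots: [1:A] [2:D] [3:E] [4:F] [5:G] [6:C]
6 of 7 scheduled.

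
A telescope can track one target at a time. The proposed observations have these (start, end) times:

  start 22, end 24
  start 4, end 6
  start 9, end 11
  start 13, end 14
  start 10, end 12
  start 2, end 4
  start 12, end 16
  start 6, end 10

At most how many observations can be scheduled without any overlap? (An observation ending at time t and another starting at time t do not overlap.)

6

Order by finish time; keep every interval that doesn't clash with the previous kept one.
By end time: (2,4), (4,6), (6,10), (9,11), (10,12), (13,14), (12,16), (22,24).
Pick (2,4); next start ≥ 4 → (4,6); next start ≥ 6 → (6,10); next start ≥ 10 → (10,12); next start ≥ 12 → (13,14); next start ≥ 14 → (22,24).
Selected 6 observations.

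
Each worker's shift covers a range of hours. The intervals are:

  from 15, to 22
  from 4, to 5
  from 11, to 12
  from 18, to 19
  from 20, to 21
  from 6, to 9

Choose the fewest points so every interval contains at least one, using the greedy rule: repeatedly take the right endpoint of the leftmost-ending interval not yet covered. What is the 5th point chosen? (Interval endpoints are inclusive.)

21

Sorted: [4,5] [6,9] [11,12] [18,19] [20,21] [15,22]
{[4,5]} hit by 5; {[6,9]} hit by 9; {[11,12]} hit by 12; {[18,19]} hit by 19; {[20,21],[15,22]} hit by 21.
Points: 5, 9, 12, 19, 21 (5 total).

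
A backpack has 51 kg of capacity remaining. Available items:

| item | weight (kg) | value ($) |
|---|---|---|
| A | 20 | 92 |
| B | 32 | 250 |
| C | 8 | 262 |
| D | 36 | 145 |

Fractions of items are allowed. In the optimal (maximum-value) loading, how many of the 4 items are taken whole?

2

Order: C (262/8=32.75) > B (250/32=7.81) > A (92/20=4.60) > D (145/36=4.03)
Fill: take C (8 @ 262) → take B (32 @ 250) → take 11/20 of A → 50.60; 51/51 used.
2 item(s) taken whole; one partial (take 11/20 of A).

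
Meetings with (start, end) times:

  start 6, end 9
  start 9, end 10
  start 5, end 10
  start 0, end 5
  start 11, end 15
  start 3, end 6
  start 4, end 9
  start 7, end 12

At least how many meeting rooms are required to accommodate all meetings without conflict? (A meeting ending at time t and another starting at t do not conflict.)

starts: [0, 3, 4, 5, 6, 7, 9, 11]
ends:   [5, 6, 9, 9, 10, 10, 12, 15]
s0→1 s3→2 s4→3 e5→2 s5→3 e6→2 s6→3 s7→4  — peak 4.

4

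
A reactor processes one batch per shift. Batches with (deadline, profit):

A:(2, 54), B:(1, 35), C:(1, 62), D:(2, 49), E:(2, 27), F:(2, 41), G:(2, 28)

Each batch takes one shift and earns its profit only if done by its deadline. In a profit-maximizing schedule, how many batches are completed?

2

Take jobs in profit order; each goes to the latest open slot no later than its deadline.
Profit order: C=62 A=54 D=49 F=41 B=35 G=28 E=27
Assign: C→slot 1, A→slot 2, D skipped, F skipped, B skipped, G skipped, E skipped.
Slots: [1:C] [2:A]
2 of 7 scheduled.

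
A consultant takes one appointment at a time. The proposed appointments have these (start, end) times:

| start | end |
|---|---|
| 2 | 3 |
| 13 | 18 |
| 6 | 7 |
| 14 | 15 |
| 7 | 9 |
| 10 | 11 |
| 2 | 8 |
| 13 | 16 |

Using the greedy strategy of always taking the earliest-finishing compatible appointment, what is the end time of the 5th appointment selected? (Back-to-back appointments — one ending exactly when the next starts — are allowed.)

Order by finish time; keep every interval that doesn't clash with the previous kept one.
By end time: (2,3), (6,7), (2,8), (7,9), (10,11), (14,15), (13,16), (13,18).
Pick (2,3); next start ≥ 3 → (6,7); next start ≥ 7 → (7,9); next start ≥ 9 → (10,11); next start ≥ 11 → (14,15).
Selected: (2,3) (6,7) (7,9) (10,11) (14,15)

15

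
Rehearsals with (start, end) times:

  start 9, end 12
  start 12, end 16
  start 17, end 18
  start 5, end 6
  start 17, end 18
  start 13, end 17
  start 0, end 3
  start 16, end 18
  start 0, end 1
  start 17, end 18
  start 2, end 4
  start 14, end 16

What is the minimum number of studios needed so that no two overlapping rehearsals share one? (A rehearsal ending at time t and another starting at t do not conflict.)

Count concurrent intervals with a sweep; the peak is the room count.
starts: [0, 0, 2, 5, 9, 12, 13, 14, 16, 17, 17, 17]
ends:   [1, 3, 4, 6, 12, 16, 16, 17, 18, 18, 18, 18]
s0→1 s0→2 e1→1 s2→2 e3→1 e4→0 s5→1 e6→0 s9→1 e12→0 s12→1 s13→2 s14→3 e16→2 e16→1 s16→2 e17→1 s17→2 s17→3 s17→4  — peak 4.

4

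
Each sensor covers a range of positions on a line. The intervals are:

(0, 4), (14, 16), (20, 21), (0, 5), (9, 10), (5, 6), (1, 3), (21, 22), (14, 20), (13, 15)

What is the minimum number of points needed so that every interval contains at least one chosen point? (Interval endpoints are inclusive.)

5

Process intervals by earliest right end; each time one isn't hit yet, stab at its right endpoint.
Sorted: [1,3] [0,4] [0,5] [5,6] [9,10] [13,15] [14,16] [14,20] [20,21] [21,22]
{[1,3],[0,4],[0,5]} hit by 3; {[5,6]} hit by 6; {[9,10]} hit by 10; {[13,15],[14,16],[14,20]} hit by 15; {[20,21],[21,22]} hit by 21.
Points: 3, 6, 10, 15, 21 (5 total).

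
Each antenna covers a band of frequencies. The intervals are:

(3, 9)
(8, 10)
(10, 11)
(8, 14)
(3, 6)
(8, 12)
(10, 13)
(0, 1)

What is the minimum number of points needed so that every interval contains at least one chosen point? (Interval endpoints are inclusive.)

Process intervals by earliest right end; each time one isn't hit yet, stab at its right endpoint.
By right end: [0,1]  [3,6]  [3,9]  [8,10]  [10,11]  [8,12]  [10,13]  [8,14]
[0,1] uncovered → point at 1; [3,6] uncovered → point at 6; [8,10] uncovered → point at 10.
Points: 1, 6, 10 (3 total).

3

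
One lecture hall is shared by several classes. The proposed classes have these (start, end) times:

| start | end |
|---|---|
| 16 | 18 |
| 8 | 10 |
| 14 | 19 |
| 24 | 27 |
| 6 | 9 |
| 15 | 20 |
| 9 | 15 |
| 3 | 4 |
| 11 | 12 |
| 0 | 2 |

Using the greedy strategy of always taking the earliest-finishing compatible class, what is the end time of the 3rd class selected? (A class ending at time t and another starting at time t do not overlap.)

9

Sorted by end: (0,2)  (3,4)  (6,9)  (8,10)  (11,12)  (9,15)  (16,18)  (14,19)  (15,20)  (24,27)
take (0,2); take (3,4); take (6,9); take (11,12); take (16,18); skip (15,20); take (24,27).
Selected: (0,2) (3,4) (6,9) (11,12) (16,18) (24,27)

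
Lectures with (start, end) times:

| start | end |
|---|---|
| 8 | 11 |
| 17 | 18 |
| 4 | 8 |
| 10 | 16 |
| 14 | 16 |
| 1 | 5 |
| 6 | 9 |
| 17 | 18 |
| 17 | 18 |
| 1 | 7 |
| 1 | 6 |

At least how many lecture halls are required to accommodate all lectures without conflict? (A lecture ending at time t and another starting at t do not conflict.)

4

The answer is the maximum number of intervals overlapping at any instant.
Events (time:±→running): 1:+→1 1:+→2 1:+→3 4:+→4 … peak 4.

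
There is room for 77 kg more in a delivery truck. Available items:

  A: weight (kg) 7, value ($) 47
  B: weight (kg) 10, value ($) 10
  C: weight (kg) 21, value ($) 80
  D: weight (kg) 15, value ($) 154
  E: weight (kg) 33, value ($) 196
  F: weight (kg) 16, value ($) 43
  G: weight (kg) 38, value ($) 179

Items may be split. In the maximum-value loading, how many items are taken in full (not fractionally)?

3

Ratios (sorted): D 10.27, A 6.71, E 5.94, G 4.71, C 3.81, F 2.69, B 1.00
take D (15 @ 154); take A (7 @ 47); take E (33 @ 196); take 22/38 of G → 103.63. Capacity used 77/77.
3 item(s) taken whole; one partial (take 22/38 of G).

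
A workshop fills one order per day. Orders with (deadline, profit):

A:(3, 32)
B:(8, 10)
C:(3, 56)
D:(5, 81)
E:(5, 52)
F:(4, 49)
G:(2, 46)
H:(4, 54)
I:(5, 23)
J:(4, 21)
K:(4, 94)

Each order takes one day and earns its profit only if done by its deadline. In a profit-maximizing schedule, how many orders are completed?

Sort by profit descending; place each in the latest free slot ≤ its deadline.
Profit order: K=94 D=81 C=56 H=54 E=52 F=49 G=46 A=32 I=23 J=21 B=10
Assign: K→slot 4, D→slot 5, C→slot 3, H→slot 2, E→slot 1, F skipped, G skipped, A skipped, I skipped, J skipped, B→slot 8.
Slots: [1:E] [2:H] [3:C] [4:K] [5:D] [8:B]
6 of 11 scheduled.

6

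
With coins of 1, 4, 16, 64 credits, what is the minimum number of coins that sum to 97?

4

97 = 1×64 + 2×16 + 1×1
Total coins = 1 + 2 + 1 = 4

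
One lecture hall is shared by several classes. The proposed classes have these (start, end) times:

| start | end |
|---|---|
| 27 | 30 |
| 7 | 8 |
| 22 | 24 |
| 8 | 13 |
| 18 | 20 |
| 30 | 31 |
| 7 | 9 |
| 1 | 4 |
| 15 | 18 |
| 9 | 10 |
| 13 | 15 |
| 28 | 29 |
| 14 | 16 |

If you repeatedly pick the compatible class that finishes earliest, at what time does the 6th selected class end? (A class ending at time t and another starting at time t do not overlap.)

20

Greedy by earliest finish: after sorting by end time, pick each interval compatible with the last pick.
Sorted by end: (1,4)  (7,8)  (7,9)  (9,10)  (8,13)  (13,15)  (14,16)  (15,18)  (18,20)  (22,24)  (28,29)  (27,30)  (30,31)
take (1,4); take (7,8); skip (7,9); take (9,10); skip (8,13); take (13,15); skip (14,16); take (15,18); take (18,20); take (22,24); take (28,29); skip (27,30); take (30,31).
Selected: (1,4) (7,8) (9,10) (13,15) (15,18) (18,20) (22,24) (28,29) (30,31)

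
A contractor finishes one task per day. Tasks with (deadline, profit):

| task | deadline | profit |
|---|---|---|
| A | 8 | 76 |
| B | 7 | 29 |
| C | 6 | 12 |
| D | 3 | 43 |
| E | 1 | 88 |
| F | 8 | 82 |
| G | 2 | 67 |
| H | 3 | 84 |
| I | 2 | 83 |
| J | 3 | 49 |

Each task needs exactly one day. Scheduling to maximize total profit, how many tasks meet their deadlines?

7

Sort by profit descending; place each in the latest free slot ≤ its deadline.
By profit: E(d1,88), H(d3,84), I(d2,83), F(d8,82), A(d8,76), G(d2,67), J(d3,49), D(d3,43), B(d7,29), C(d6,12)
E→slot 1; H→slot 3; I→slot 2; F→slot 8; A→slot 7; G skipped; J skipped; D skipped; B→slot 6; C→slot 5.
7 of 10 scheduled.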